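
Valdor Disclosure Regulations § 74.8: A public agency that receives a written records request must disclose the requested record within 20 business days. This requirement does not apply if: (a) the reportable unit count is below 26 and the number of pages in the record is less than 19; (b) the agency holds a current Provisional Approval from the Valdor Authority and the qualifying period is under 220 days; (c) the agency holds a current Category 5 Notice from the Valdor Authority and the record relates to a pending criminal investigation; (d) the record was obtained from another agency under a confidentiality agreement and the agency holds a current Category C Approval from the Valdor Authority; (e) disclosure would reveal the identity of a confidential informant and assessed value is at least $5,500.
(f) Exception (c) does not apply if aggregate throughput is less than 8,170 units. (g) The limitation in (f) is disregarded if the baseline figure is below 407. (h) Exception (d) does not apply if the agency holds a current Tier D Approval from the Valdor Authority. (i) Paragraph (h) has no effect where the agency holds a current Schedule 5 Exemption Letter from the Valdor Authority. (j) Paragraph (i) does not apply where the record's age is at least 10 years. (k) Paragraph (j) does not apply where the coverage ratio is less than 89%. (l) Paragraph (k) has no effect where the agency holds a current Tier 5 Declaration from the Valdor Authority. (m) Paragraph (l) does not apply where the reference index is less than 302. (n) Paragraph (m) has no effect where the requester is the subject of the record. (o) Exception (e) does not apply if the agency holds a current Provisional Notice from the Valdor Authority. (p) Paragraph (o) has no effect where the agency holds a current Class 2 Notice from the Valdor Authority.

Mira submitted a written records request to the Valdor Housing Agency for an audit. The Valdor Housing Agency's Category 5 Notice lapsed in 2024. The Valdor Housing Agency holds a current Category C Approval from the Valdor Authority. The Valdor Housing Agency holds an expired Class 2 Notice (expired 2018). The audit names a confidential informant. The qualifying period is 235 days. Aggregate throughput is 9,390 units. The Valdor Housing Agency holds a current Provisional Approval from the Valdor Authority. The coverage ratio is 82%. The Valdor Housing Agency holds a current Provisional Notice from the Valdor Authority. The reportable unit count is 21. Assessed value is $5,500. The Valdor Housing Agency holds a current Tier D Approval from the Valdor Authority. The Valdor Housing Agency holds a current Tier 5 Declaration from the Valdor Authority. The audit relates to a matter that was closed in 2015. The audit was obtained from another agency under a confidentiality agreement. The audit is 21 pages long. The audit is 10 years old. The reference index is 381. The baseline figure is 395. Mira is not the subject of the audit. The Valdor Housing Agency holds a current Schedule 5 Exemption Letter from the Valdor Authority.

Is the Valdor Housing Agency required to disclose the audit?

Exception (a) does not apply: the number of pages in the record is 21, not less than 19.
Exception (b) fails — the qualifying period is 235 days, not under 220 days.
Exception (c) does not apply: the Category 5 Notice is not current.
All of (d)'s requirements are met (the audit was obtained under a confidentiality agreement; a current Category C Approval is held). However, paragraphs (h)–(n) must be considered: (h) applies — a current Tier D Approval is held. (i) is triggered (a current Schedule 5 Exemption Letter is held), but is overridden by (j): (j) is triggered — the record's age is 10 years, meeting the 10 years threshold. (k) is engaged (the coverage ratio is 82%, less than the 89% limit), but is set aside by (l): (l) is triggered — a current Tier 5 Declaration is held. (m) is not triggered (the reference index is 381, not less than 302), so (l) stands. So (d) is unavailable.
All of (e)'s requirements are met (the audit names a confidential informant; assessed value is $5,500, meeting the $5,500 threshold). But: (o) applies — a current Provisional Notice is held. (p), which would lift (o), does not operate here — no current Class 2 Notice is held. (e) is therefore removed.
No exception displaces § 74.8.

Yes — the Valdor Housing Agency must disclose the audit.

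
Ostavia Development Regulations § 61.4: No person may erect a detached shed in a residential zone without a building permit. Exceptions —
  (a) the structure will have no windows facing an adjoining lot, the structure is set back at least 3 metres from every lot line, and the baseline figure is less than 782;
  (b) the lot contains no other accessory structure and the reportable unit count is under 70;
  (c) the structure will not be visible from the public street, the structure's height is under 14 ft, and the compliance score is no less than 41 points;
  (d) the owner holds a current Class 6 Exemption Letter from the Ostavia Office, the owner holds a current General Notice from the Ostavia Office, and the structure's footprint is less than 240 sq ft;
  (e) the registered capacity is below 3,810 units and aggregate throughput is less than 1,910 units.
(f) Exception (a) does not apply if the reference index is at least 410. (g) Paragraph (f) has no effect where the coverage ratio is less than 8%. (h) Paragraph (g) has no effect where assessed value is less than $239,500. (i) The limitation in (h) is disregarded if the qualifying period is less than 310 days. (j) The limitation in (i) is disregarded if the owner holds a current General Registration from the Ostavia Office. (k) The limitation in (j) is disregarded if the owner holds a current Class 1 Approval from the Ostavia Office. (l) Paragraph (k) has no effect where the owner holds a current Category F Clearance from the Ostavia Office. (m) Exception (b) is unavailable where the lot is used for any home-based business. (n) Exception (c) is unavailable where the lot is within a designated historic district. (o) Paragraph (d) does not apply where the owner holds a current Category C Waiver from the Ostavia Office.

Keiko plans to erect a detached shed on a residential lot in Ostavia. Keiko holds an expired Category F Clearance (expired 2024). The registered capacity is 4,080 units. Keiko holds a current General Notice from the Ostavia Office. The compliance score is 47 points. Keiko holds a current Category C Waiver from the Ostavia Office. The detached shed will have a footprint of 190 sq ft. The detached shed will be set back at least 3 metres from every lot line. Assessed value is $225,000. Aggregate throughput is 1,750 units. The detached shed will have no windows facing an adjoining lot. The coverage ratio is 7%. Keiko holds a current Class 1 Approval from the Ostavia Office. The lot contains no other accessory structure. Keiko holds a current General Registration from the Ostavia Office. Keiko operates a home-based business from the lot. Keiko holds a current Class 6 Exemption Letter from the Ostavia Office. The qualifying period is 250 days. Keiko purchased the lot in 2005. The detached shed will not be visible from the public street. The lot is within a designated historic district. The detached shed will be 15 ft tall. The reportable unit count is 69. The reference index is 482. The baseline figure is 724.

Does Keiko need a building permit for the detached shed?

Exception (a): no windows face an adjoining lot; the setback is at least 3 m on every side; the baseline figure is 724, less than the 782 limit — every condition holds. As to paragraphs (f)–(l): (f) would limit (a) — the reference index is 482, meeting the 410 threshold — but (g) sets (f) aside: (g) operates against (f): the coverage ratio is 7%, less than the 8% limit. (h) operates (assessed value is $225,000, less than the $239,500 limit), but is displaced by (i): (i) operates against (h): the qualifying period is 250 days, less than the 310 days limit. (j) would limit (i) — a current General Registration is held — but (k) sets (j) aside: (k) operates — a current Class 1 Approval is held. (l), which would lift (k), is not engaged — there is no Category F Clearance in force. So (a) applies.
Exception (b) is satisfied on its face — the lot has no other accessory structure; the reportable unit count is 69, under the 70 limit. But: (m) operates against (b): a home-based business operates on the lot. So (b) is unavailable.
Exception (c) fails — the structure's height is 15 ft, not under 14 ft.
All of (d)'s requirements are met (a current Class 6 Exemption Letter is held; a current General Notice is held; the structure's footprint is 190 sq ft, less than the 240 sq ft limit). But applying paragraph (o): (o) applies — a current Category C Waiver is held. (d) is therefore removed.
Exception (e) fails — the registered capacity is 4,080 units, not below 3,810 units.

No — exception (a) applies; Keiko does not need a building permit.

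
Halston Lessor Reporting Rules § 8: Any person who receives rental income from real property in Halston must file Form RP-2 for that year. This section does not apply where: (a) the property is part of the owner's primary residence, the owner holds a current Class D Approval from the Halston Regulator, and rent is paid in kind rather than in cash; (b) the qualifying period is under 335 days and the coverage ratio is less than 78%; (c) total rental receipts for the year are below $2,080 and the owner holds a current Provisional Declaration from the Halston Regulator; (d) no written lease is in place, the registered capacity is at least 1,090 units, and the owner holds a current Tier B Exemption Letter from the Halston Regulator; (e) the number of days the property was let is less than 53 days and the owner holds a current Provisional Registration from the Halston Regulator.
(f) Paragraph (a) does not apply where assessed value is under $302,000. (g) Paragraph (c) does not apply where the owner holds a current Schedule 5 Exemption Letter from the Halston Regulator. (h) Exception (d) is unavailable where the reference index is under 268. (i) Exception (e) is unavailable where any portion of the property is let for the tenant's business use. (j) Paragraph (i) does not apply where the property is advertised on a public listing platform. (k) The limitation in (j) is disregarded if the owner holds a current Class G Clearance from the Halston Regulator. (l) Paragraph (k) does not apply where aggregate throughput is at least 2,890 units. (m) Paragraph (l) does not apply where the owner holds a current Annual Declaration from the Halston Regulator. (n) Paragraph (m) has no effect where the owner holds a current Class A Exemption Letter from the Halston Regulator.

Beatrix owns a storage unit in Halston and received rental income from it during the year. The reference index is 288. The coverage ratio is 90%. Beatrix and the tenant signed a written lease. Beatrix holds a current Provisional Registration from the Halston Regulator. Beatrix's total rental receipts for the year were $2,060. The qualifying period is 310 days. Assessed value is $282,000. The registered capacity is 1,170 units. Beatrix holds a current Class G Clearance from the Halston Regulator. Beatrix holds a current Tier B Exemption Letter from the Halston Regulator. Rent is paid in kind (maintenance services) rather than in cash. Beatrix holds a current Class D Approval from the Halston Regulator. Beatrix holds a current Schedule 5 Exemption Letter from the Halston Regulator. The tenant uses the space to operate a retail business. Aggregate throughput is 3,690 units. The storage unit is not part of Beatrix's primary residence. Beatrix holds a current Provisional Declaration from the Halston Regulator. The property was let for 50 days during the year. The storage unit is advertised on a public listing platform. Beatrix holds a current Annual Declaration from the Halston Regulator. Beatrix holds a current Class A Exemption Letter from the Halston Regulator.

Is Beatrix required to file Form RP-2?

Exception (a) does not apply: the storage unit is not part of the primary residence.
Exception (b) fails — the coverage ratio is 90%, not less than 78%.
Exception (c)'s conditions are all satisfied: total rental receipts for the year are $2,060, below the $2,080 limit; a current Provisional Declaration is held. However, paragraph (g) must be considered: (g) operates — a current Schedule 5 Exemption Letter is held. (c) is therefore removed.
Exception (d) requires that no written lease is in place; but a written lease is in place, so (d) is unavailable.
Exception (e) is satisfied on its face — the number of days the property was let is 50 days, less than the 53 days limit; a current Provisional Registration is held. Applying paragraphs (i)–(n): (i) applies (the space is let for business use), but yields to (j): (j) operates — the property is publicly advertised. (k) applies (a current Class G Clearance is held), but is itself disapplied by (l): (l) operates against (k): aggregate throughput is 3,690 units, meeting the 2,890 units threshold. (m) would limit (l) — a current Annual Declaration is held — but (n) sets (m) aside: (n) operates against (m): a current Class A Exemption Letter is held. So (e) applies.

No — exception (e) applies; Beatrix is not required to file Form RP-2.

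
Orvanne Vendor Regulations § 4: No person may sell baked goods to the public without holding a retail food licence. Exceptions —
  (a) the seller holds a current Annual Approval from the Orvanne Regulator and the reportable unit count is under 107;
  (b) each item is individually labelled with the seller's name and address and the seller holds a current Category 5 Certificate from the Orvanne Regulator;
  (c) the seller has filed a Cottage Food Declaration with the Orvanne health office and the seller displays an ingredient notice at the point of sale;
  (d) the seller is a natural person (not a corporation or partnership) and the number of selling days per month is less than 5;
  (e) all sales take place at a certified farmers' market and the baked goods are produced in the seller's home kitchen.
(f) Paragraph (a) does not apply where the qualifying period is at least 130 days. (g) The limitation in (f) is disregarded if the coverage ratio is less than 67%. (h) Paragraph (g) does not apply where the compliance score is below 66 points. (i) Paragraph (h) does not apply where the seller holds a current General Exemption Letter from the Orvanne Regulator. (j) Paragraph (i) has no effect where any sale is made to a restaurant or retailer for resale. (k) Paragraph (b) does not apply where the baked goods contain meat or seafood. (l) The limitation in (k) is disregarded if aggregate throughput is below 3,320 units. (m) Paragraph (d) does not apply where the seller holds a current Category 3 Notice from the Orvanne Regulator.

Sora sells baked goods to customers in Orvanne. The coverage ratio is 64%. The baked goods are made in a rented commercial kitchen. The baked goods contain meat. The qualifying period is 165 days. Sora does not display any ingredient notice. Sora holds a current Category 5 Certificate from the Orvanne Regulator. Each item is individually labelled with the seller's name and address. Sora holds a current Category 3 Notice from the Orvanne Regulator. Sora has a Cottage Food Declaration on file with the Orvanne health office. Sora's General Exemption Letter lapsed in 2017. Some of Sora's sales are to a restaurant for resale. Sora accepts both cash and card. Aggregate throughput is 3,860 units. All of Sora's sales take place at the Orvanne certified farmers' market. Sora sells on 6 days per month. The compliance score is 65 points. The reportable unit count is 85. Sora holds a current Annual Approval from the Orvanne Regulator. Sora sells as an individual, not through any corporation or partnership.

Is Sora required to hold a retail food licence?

Yes — Sora must hold a retail food licence.

Exception (a): a current Annual Approval is held; the reportable unit count is 85, under the 107 limit — every condition holds. But applying paragraphs (f)–(j): (f) operates against (a): the qualifying period is 165 days, meeting the 130 days threshold. (g) is triggered (the coverage ratio is 64%, less than the 67% limit), but yields to (h): (h) is engaged — the compliance score is 65 points, below the 66 points limit. (i), which would lift (h), does not operate here — the General Exemption Letter is not current. So (a) is unavailable.
Exception (b)'s conditions are all satisfied: items are individually labelled; a current Category 5 Certificate is held. But: (k) operates against (b): the baked goods contain meat. (l) is inapplicable (aggregate throughput is 3,860 units, not below 3,320 units), so (k) stands. So (b) is unavailable.
Exception (c) does not apply: no ingredient notice is displayed.
Exception (d) requires that the number of selling days per month is less than 5; but the number of selling days per month is 6, not less than 5, so (d) is unavailable.
Exception (e) does not apply: the baked goods are made in a commercial kitchen, not a home kitchen.
No exception applies. The general rule governs.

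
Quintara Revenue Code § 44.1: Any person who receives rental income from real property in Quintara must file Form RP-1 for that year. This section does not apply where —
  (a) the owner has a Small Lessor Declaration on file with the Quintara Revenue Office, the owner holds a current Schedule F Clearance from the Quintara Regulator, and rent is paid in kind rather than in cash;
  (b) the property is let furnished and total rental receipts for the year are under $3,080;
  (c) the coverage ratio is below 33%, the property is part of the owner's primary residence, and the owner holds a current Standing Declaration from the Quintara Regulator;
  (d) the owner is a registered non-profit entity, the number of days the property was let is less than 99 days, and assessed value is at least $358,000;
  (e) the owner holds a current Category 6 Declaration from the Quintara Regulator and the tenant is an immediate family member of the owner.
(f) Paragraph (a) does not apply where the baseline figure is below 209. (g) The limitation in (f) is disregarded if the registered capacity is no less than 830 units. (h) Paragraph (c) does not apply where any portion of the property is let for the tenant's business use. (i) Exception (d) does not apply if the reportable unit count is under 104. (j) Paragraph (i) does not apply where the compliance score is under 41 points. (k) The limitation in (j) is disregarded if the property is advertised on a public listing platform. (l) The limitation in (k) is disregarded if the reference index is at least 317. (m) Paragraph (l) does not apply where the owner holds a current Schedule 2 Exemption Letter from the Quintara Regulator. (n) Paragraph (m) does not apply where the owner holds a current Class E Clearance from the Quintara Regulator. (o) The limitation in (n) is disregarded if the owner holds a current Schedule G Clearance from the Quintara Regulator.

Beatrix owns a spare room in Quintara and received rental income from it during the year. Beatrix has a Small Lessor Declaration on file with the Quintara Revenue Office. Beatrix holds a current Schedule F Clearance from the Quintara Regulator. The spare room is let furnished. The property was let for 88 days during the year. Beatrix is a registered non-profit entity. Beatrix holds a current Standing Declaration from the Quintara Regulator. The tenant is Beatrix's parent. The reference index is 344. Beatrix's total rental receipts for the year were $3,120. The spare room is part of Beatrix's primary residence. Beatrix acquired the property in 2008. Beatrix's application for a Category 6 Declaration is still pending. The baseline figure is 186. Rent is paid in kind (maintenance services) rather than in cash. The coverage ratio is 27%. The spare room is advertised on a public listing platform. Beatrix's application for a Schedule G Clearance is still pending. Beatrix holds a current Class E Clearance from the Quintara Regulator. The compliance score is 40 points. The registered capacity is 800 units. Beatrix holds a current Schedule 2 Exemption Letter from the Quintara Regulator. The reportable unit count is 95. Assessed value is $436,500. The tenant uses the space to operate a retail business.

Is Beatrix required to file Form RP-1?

Exception (a): a Small Lessor Declaration is on file; a current Schedule F Clearance is held; rent is paid in kind — every condition holds. However, paragraphs (f)–(g) must be considered: (f) operates against (a): the baseline figure is 186, below the 209 limit. (g) does not operate here (the registered capacity is 800 units, short of 830 units), so (f) stands. (a) is therefore removed.
Exception (b) does not apply: total rental receipts for the year are $3,120, not under $3,080.
Exception (c) is satisfied on its face — the coverage ratio is 27%, below the 33% limit; the spare room is part of the primary residence; a current Standing Declaration is held. But applying paragraph (h): (h) operates against (c): the space is let for business use. Exception (c) does not apply.
Exception (d) is satisfied on its face — Beatrix is a registered non-profit; the number of days the property was let is 88 days, less than the 99 days limit; assessed value is $436,500, meeting the $358,000 threshold. Applying paragraphs (i)–(o): (i) would limit (d) — the reportable unit count is 95, under the 104 limit — but (j) sets (i) aside: (j) is engaged — the compliance score is 40 points, under the 41 points limit. (k) applies (the property is publicly advertised), but is overridden by (l): (l) applies — the reference index is 344, meeting the 317 threshold. (m) applies (a current Schedule 2 Exemption Letter is held), but yields to (n): (n) is engaged — a current Class E Clearance is held. (o), which would lift (n), is not triggered — the Schedule G Clearance is not current. Exception (d) stands.
Exception (e) requires that the owner holds a current Category 6 Declaration from the Quintara Regulator; but no current Category 6 Declaration is held, so (e) is unavailable.

No — exception (d) applies; Beatrix is not required to file Form RP-1.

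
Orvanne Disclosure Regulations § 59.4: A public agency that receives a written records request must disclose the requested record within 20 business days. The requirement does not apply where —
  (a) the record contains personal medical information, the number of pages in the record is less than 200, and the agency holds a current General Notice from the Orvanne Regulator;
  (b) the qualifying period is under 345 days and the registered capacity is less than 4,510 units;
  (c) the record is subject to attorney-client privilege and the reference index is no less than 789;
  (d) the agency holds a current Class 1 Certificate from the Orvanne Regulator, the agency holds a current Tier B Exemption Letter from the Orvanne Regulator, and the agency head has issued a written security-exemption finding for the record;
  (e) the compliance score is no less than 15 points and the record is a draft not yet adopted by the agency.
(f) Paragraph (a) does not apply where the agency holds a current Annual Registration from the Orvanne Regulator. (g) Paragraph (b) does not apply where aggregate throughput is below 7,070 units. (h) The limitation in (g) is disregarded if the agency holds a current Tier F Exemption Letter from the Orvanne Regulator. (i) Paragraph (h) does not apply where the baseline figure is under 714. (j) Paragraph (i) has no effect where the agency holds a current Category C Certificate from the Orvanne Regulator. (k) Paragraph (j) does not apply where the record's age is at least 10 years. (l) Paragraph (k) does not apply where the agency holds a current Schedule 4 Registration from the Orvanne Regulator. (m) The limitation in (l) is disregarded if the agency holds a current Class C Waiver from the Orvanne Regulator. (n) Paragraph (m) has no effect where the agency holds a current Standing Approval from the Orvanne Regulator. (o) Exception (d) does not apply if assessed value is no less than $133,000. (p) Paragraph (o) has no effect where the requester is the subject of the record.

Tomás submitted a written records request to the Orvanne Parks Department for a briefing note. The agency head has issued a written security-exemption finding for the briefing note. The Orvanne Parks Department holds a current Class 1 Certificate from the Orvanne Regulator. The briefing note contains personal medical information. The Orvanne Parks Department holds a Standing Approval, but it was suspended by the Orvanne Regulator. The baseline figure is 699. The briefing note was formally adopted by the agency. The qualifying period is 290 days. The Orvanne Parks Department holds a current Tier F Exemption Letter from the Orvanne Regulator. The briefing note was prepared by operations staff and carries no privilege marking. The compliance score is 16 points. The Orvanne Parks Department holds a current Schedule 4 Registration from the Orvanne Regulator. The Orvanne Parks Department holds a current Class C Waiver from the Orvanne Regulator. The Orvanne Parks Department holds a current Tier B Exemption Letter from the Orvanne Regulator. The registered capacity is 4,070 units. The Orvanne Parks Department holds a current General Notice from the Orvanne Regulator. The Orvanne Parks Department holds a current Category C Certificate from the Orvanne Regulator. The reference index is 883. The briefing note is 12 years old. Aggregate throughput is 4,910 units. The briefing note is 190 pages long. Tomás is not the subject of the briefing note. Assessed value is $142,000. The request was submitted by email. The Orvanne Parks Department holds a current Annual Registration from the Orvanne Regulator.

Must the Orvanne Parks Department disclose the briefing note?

Yes — the Orvanne Parks Department must disclose the briefing note.

Exception (a)'s conditions are all satisfied: the briefing note contains personal medical information; the number of pages in the record is 190, less than the 200 limit; a current General Notice is held. Turning to paragraph (f): (f) applies — a current Annual Registration is held. So (a) is unavailable.
All of (b)'s requirements are met (the qualifying period is 290 days, under the 345 days limit; the registered capacity is 4,070 units, less than the 4,510 units limit). But: (g) is engaged — aggregate throughput is 4,910 units, below the 7,070 units limit. (h) operates (a current Tier F Exemption Letter is held), but is overridden by (i): (i) operates against (h): the baseline figure is 699, under the 714 limit. (j) would limit (i) — a current Category C Certificate is held — but (k) sets (j) aside: (k) operates against (j): the record's age is 12 years, meeting the 10 years threshold. (l) would limit (k) — a current Schedule 4 Registration is held — but (m) sets (l) aside: (m) applies — a current Class C Waiver is held. (n), which would lift (m), does not operate here — no current Standing Approval is held. So (b) is unavailable.
Exception (c) fails — the briefing note carries no privilege marking.
All of (d)'s requirements are met (a current Class 1 Certificate is held; a current Tier B Exemption Letter is held; a written security-exemption finding has been issued). But: (o) operates against (d): assessed value is $142,000, meeting the $133,000 threshold. (p), which would lift (o), does not operate here — Tomás is not the subject of the briefing note. (d) is therefore removed.
Exception (e) fails — the briefing note has been formally adopted.
No exception is made out. the Orvanne Parks Department falls within the general rule.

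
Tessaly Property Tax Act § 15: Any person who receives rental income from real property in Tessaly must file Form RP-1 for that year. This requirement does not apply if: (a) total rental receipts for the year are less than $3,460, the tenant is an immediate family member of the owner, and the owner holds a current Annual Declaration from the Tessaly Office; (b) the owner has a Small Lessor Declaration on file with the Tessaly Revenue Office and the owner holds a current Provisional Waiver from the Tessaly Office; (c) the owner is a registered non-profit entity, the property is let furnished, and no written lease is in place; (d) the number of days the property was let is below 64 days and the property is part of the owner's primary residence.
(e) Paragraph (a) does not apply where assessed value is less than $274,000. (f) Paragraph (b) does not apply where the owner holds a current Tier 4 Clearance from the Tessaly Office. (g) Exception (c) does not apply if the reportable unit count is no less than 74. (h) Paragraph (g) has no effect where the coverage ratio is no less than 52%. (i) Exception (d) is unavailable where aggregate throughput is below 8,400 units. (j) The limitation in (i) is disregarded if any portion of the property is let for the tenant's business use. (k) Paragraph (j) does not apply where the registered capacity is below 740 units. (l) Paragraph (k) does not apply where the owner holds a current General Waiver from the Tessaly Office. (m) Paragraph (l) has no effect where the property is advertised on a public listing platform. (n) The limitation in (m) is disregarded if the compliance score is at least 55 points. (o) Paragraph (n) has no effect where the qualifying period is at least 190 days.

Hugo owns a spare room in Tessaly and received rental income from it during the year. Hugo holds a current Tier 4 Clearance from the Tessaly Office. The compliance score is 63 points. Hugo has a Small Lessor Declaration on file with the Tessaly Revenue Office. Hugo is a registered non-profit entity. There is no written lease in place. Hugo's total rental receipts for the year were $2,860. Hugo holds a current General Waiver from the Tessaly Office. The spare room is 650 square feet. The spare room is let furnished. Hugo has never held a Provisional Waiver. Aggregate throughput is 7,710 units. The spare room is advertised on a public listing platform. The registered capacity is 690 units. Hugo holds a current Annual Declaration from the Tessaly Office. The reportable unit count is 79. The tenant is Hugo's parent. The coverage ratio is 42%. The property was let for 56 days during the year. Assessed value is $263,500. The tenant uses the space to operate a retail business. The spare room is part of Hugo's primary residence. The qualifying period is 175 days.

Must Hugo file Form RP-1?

Exception (a)'s conditions are all satisfied: total rental receipts for the year are $2,860, less than the $3,460 limit; the tenant is an immediate family member; a current Annual Declaration is held. But: (e) operates against (a): assessed value is $263,500, less than the $274,000 limit. Exception (a) does not apply.
Exception (b) does not apply: there is no Provisional Waiver in force.
Exception (c): Hugo is a registered non-profit; the property is let furnished; there is no written lease — every condition holds. However, paragraphs (g)–(h) must be considered: (g) operates against (c): the reportable unit count is 79, meeting the 74 threshold. (h), which would lift (g), does not operate here — the coverage ratio is 42%, short of 52%. (c) is therefore removed.
All of (d)'s requirements are met (the number of days the property was let is 56 days, below the 64 days limit; the spare room is part of the primary residence). As to paragraphs (i)–(o): (i) operates (aggregate throughput is 7,710 units, below the 8,400 units limit), but is overridden by (j): (j) is engaged — the space is let for business use. (k) would limit (j) — the registered capacity is 690 units, below the 740 units limit — but (l) sets (k) aside: (l) operates against (k): a current General Waiver is held. (m) applies (the property is publicly advertised), but is displaced by (n): (n) operates against (m): the compliance score is 63 points, meeting the 55 points threshold. (o), which would lift (n), is inapplicable — the qualifying period is 175 days, short of 190 days. (d) remains available.

No — exception (d) applies; Hugo is not required to file Form RP-1.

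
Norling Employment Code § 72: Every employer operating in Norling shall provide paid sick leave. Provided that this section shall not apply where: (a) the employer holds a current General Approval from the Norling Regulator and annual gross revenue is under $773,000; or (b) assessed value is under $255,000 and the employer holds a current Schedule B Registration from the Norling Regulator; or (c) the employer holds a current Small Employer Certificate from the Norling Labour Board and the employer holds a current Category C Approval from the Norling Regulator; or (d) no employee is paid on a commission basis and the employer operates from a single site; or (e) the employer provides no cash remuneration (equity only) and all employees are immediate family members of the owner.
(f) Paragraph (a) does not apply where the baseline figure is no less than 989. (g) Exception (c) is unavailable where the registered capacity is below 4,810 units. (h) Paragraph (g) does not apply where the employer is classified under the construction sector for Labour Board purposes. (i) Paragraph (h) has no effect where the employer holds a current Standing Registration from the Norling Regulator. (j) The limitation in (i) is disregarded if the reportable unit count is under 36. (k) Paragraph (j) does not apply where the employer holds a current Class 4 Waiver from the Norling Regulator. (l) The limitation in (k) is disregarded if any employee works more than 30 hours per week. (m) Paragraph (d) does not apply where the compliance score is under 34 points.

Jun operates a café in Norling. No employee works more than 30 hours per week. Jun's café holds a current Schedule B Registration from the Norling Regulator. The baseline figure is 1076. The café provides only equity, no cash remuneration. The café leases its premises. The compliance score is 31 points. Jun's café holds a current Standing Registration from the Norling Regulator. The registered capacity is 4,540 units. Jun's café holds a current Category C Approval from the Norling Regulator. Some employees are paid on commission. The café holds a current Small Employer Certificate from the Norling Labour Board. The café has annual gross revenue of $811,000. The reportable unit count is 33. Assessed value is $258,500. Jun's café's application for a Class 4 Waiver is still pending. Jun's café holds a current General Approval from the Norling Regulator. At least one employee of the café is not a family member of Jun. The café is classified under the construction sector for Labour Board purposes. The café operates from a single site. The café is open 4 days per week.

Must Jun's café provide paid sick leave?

Exception (a) does not apply: annual gross revenue is $811,000, not under $773,000.
Exception (b) requires that assessed value is under $255,000; but assessed value is $258,500, not under $255,000, so (b) is unavailable.
Exception (c) is satisfied on its face — a current Small Employer Certificate is held; a current Category C Approval is held. Considering the limiting provisions: (g) would limit (c) — the registered capacity is 4,540 units, below the 4,810 units limit — but (h) sets (g) aside: (h) operates — the café is classified under the construction sector. (i) would limit (h) — a current Standing Registration is held — but (j) sets (i) aside: (j) is triggered — the reportable unit count is 33, under the 36 limit. (k), which would lift (j), does not operate here — there is no Class 4 Waiver in force. (c) remains available.
Exception (d) does not apply: some employees are paid on commission.
Exception (e) requires that all employees are immediate family members of the owner; but at least one employee is not a family member, so (e) is unavailable.

No — exception (c) applies; Jun's café is not required to provide paid sick leave.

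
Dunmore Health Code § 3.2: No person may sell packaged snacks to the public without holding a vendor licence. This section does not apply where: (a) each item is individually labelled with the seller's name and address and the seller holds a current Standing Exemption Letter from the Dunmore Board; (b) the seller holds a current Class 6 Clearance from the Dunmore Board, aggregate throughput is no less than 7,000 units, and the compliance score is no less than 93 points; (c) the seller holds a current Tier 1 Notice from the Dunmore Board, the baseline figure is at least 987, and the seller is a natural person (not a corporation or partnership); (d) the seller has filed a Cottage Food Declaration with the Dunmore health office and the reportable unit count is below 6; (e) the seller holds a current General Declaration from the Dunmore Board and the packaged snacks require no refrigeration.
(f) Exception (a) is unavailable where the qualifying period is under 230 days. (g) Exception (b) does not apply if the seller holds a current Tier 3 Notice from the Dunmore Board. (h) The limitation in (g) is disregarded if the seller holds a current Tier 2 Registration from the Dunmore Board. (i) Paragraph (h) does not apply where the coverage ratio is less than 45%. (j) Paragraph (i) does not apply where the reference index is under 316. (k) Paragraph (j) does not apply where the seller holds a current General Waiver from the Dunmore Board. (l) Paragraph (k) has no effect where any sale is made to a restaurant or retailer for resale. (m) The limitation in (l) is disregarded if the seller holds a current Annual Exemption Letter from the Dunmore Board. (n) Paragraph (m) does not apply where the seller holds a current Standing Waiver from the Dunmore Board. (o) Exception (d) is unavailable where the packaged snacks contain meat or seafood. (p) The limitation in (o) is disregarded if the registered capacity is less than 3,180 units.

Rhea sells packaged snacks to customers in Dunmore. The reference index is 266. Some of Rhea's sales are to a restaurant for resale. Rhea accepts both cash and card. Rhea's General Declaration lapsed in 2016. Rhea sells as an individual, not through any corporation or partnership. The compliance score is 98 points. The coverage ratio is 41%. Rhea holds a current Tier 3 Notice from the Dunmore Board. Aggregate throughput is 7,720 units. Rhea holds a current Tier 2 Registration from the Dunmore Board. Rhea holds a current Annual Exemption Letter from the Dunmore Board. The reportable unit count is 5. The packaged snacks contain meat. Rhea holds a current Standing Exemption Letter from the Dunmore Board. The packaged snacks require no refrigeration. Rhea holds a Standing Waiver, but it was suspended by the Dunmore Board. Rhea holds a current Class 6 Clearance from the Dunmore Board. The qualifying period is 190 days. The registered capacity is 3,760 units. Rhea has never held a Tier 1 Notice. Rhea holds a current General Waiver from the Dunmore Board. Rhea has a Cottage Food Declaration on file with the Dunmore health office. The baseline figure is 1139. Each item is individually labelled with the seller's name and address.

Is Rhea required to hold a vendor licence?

Exception (a) is satisfied on its face — items are individually labelled; a current Standing Exemption Letter is held. Turning to paragraph (f): (f) operates — the qualifying period is 190 days, under the 230 days limit. Exception (a) does not apply.
Exception (b)'s conditions are all satisfied: a current Class 6 Clearance is held; aggregate throughput is 7,720 units, meeting the 7,000 units threshold; the compliance score is 98 points, meeting the 93 points threshold. But applying paragraphs (g)–(n): (g) operates against (b): a current Tier 3 Notice is held. (h) would limit (g) — a current Tier 2 Registration is held — but (i) sets (h) aside: (i) operates against (h): the coverage ratio is 41%, less than the 45% limit. (j) is triggered (the reference index is 266, under the 316 limit), but is overridden by (k): (k) operates — a current General Waiver is held. (l) would limit (k) — some sales are to a restaurant for resale — but (m) sets (l) aside: (m) operates against (l): a current Annual Exemption Letter is held. (n), which would lift (m), is not engaged — no current Standing Waiver is held. (b) is therefore removed.
Exception (c) does not apply: no current Tier 1 Notice is held.
All of (d)'s requirements are met (a Cottage Food Declaration is on file; the reportable unit count is 5, below the 6 limit). But: (o) operates against (d): the packaged snacks contain meat. (p), which would lift (o), does not operate here — the registered capacity is 3,760 units, not less than 3,180 units. Exception (d) does not apply.
Exception (e) does not apply: no current General Declaration is held.
No exception displaces § 3.2.

Yes — Rhea must hold a vendor licence.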